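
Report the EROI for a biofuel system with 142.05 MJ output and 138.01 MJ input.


EROI = E_out / E_in
= 142.05 / 138.01
= 1.0293

1.0293


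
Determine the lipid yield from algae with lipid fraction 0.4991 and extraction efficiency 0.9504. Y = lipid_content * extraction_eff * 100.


Y = lipid_content * extraction_eff * 100
= 0.4991 * 0.9504 * 100
= 47.4345%

47.4345%


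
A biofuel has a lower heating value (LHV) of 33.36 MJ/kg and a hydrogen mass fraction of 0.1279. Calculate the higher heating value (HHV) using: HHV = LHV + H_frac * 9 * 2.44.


HHV = LHV + H_frac * 9 * 2.44
= 33.36 + 0.1279 * 9 * 2.44
= 36.1687 MJ/kg

36.1687 MJ/kg


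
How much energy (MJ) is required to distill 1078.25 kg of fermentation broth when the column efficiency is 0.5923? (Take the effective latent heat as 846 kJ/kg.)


E = m * 846 / (eta * 1000)
= 1078.25 * 846 / (0.5923 * 1000)
= 1540.0971 MJ

1540.0971 MJ


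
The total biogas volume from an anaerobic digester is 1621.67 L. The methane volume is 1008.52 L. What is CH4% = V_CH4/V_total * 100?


CH4% = V_CH4 / V_total * 100
= 1008.52 / 1621.67 * 100
= 62.1902%

62.1902%


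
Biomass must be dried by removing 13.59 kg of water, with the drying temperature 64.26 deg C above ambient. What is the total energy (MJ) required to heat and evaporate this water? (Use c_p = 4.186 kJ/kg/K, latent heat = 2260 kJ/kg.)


E = m_water * (4.186 * dT + 2260) / 1000
= 13.59 * (4.186 * 64.26 + 2260) / 1000
= 34.3690 MJ

34.3690 MJ


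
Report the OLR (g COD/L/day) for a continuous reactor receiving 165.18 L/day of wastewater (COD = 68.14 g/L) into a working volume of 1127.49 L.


OLR = Q * S / V
= 165.18 * 68.14 / 1127.49
= 9.9827 g/L/day

9.9827 g/L/day


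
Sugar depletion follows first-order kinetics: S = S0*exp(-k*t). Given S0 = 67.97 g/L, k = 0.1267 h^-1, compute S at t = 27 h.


S = S0 * exp(-k * t)
S = 67.97 * exp(-0.1267 * 27)
S = 2.2215 g/L

2.2215 g/L


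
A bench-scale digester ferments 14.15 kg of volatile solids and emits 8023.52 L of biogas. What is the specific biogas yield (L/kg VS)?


Y = V / VS
= 8023.52 / 14.15
= 567.0332 L/kg VS

567.0332 L/kg VS


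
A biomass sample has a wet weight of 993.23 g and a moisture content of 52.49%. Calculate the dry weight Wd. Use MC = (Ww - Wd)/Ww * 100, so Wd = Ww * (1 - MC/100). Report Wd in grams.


Wd = Ww * (1 - MC/100)
= 993.23 * (1 - 52.49/100)
= 471.8836 g

471.8836 g


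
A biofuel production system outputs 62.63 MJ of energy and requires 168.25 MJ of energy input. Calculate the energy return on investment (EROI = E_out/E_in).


EROI = E_out / E_in
= 62.63 / 168.25
= 0.3722

0.3722


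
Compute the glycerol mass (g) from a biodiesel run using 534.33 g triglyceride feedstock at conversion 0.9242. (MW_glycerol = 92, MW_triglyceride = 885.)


glycerol = oil * conv * (92/885)
= 534.33 * 0.9242 * 92 / 885
= 51.3358 g

51.3358 g


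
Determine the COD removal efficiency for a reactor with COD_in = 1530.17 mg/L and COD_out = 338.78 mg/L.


eta = (COD_in - COD_out) / COD_in * 100
= (1530.17 - 338.78) / 1530.17 * 100
= 77.8600%

77.8600%


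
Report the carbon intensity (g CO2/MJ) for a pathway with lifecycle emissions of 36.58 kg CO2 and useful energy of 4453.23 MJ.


CI = CO2 * 1000 / E
= 36.58 * 1000 / 4453.23
= 8.2143 g CO2/MJ

8.2143 g CO2/MJ


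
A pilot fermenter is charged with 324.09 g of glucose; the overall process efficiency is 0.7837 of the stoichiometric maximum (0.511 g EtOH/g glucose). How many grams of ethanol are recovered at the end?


Actual ethanol: m = 0.511 * 324.09 * 0.7837
m = 129.7885 g

129.7885 g


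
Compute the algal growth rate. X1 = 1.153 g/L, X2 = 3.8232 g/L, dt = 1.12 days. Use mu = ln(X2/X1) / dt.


mu = ln(X2/X1) / dt
= ln(3.8232/1.153) / 1.12
= 1.0703 per day

1.0703 per day


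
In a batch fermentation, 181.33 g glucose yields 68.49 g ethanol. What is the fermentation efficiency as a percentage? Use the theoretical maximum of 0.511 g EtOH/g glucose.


Fermentation efficiency = (actual / (0.511 * glucose)) * 100
= (68.49 / (0.511 * 181.33)) * 100
= 73.9157%

73.9157%


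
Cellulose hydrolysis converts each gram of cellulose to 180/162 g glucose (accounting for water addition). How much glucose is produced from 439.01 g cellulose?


glucose = cellulose * 180/162
= 439.01 * 180/162
= 487.7889 g

487.7889 g


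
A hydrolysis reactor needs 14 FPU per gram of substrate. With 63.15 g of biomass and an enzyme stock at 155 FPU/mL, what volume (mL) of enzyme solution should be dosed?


V = dosage * m_sub / activity
V = 14 * 63.15 / 155
V = 5.7039 mL

5.7039 mL


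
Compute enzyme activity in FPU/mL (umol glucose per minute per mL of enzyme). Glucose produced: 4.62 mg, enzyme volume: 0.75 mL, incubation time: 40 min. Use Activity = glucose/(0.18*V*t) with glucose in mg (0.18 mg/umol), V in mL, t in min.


Activity = glucose_mg / (0.18 mg/umol * V_mL * t_min)
= 4.62 / (0.18 * 0.75 * 40)
= 0.8556 FPU/mL

0.8556 FPU/mL


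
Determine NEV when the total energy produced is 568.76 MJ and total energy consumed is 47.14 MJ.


NEV = E_out - E_in
= 568.76 - 47.14
= 521.6200 MJ

521.6200 MJ


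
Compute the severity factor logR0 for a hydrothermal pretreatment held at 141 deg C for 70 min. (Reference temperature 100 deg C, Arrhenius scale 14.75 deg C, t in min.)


logR0 = log10(t * exp((T - 100) / 14.75))
= log10(70 * exp((141 - 100) / 14.75))
= 3.0523

3.0523


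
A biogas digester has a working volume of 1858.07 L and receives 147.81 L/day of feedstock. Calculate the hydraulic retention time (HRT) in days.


HRT = V / Q
= 1858.07 / 147.81
= 12.5707 days

12.5707 days


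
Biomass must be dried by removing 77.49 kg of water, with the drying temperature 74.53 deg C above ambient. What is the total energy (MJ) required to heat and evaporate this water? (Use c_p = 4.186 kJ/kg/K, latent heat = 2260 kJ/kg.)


E = m_water * (4.186 * dT + 2260) / 1000
= 77.49 * (4.186 * 74.53 + 2260) / 1000
= 199.3029 MJ

199.3029 MJ


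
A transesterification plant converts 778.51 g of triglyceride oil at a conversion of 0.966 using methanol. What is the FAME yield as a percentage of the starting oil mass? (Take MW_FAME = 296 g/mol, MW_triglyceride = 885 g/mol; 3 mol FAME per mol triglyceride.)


m_FAME = oil * conv * (3 * 296 / 885) = oil * conv * (888/885)
= 778.51 * 0.966 * 888 / 885
= 754.5900 g
Y = m_FAME / oil * 100 = conv * (888/885) * 100
= 0.966 * 888 / 885 * 100
= 96.93%

96.93%


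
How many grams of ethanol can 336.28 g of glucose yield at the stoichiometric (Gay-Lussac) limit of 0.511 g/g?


Theoretical ethanol yield: m_EtOH = 0.511 * m_glucose
m_EtOH = 0.511 * 336.28 = 171.8391 g

171.8391 g


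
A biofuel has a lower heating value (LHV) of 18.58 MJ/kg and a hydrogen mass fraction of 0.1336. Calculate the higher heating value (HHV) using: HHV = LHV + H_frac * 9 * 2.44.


HHV = LHV + H_frac * 9 * 2.44
= 18.58 + 0.1336 * 9 * 2.44
= 21.5139 MJ/kg

21.5139 MJ/kg


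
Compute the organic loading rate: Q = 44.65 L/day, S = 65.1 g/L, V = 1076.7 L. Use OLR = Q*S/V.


OLR = Q * S / V
= 44.65 * 65.1 / 1076.7
= 2.6997 g/L/day

2.6997 g/L/day


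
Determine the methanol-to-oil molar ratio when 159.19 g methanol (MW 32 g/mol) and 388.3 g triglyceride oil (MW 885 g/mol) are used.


Molar ratio = n_MeOH / n_oil = (MeOH/32) / (oil/885) = (MeOH * 885) / (32 * oil)
= (159.19 * 885) / (32 * 388.3)
= 11.3381

11.3381


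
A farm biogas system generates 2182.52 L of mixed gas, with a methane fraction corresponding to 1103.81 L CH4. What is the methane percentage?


CH4% = V_CH4 / V_total * 100
= 1103.81 / 2182.52 * 100
= 50.5750%

50.5750%


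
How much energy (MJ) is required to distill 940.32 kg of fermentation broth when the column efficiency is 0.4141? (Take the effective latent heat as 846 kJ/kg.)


E = m * 846 / (eta * 1000)
= 940.32 * 846 / (0.4141 * 1000)
= 1921.0595 MJ

1921.0595 MJ


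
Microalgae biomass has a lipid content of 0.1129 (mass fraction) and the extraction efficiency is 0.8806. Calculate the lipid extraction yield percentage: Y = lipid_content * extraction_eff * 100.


Y = lipid_content * extraction_eff * 100
= 0.1129 * 0.8806 * 100
= 9.9420%

9.9420%


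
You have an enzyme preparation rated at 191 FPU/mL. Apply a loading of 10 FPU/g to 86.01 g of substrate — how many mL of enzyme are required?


V = dosage * m_sub / activity
V = 10 * 86.01 / 191
V = 4.5031 mL

4.5031 mL


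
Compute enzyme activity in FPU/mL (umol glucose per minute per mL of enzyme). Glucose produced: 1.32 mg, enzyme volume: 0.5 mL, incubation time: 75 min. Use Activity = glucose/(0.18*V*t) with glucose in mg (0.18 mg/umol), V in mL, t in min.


Activity = glucose_mg / (0.18 mg/umol * V_mL * t_min)
= 1.32 / (0.18 * 0.5 * 75)
= 0.1956 FPU/mL

0.1956 FPU/mL


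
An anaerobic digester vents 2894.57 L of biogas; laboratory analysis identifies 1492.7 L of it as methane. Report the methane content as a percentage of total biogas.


CH4% = V_CH4 / V_total * 100
= 1492.7 / 2894.57 * 100
= 51.5690%

51.5690%


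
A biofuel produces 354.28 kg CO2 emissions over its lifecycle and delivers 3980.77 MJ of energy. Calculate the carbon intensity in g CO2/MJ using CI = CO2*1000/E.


CI = CO2 * 1000 / E
= 354.28 * 1000 / 3980.77
= 88.9979 g CO2/MJ

88.9979 g CO2/MJ


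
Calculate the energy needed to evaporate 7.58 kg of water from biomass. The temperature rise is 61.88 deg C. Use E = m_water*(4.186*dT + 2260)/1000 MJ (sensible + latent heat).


E = m_water * (4.186 * dT + 2260) / 1000
= 7.58 * (4.186 * 61.88 + 2260) / 1000
= 19.0942 MJ

19.0942 MJ


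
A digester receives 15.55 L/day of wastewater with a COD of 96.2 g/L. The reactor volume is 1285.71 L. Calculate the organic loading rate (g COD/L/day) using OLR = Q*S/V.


OLR = Q * S / V
= 15.55 * 96.2 / 1285.71
= 1.1635 g/L/day

1.1635 g/L/day


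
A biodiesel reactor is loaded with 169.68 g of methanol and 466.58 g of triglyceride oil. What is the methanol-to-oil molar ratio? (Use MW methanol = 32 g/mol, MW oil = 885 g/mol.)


Molar ratio = n_MeOH / n_oil = (MeOH/32) / (oil/885) = (MeOH * 885) / (32 * oil)
= (169.68 * 885) / (32 * 466.58)
= 10.0577

10.0577


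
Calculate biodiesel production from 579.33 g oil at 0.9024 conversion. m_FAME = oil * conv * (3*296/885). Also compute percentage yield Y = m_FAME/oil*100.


m_FAME = oil * conv * (3 * 296 / 885) = oil * conv * (888/885)
= 579.33 * 0.9024 * 888 / 885
= 524.5596 g
Y = m_FAME / oil * 100 = conv * (888/885) * 100
= 0.9024 * 888 / 885 * 100
= 90.55%

524.5596 g FAME; Y = 90.55%


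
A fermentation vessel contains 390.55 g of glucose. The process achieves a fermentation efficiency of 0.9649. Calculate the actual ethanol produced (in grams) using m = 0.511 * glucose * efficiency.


Actual ethanol: m = 0.511 * 390.55 * 0.9649
m = 192.5661 g

192.5661 g


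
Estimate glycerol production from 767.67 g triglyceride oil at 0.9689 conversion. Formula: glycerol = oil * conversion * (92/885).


glycerol = oil * conv * (92/885)
= 767.67 * 0.9689 * 92 / 885
= 77.3211 g

77.3211 g


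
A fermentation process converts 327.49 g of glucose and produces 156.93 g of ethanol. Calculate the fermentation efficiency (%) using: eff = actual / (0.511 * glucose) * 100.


Fermentation efficiency = (actual / (0.511 * glucose)) * 100
= (156.93 / (0.511 * 327.49)) * 100
= 93.7750%

93.7750%


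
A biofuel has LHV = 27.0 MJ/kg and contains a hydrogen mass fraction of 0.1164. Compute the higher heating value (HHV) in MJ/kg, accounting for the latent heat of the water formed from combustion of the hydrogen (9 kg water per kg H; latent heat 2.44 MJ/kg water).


HHV = LHV + H_frac * 9 * 2.44
= 27.0 + 0.1164 * 9 * 2.44
= 29.5561 MJ/kg

29.5561 MJ/kg


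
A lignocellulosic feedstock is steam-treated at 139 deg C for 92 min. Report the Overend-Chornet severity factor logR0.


logR0 = log10(t * exp((T - 100) / 14.75))
= log10(92 * exp((139 - 100) / 14.75))
= 3.1121

3.1121


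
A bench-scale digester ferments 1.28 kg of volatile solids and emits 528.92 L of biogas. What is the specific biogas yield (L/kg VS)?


Y = V / VS
= 528.92 / 1.28
= 413.2187 L/kg VS

413.2187 L/kg VS


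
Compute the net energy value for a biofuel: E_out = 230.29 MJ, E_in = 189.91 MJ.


NEV = E_out - E_in
= 230.29 - 189.91
= 40.3800 MJ

40.3800 MJ


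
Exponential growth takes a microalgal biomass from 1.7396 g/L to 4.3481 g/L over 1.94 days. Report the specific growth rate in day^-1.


mu = ln(X2/X1) / dt
= ln(4.3481/1.7396) / 1.94
= 0.4722 per day

0.4722 per day


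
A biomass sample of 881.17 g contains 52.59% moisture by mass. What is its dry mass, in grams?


Wd = Ww * (1 - MC/100)
= 881.17 * (1 - 52.59/100)
= 417.7627 g

417.7627 g


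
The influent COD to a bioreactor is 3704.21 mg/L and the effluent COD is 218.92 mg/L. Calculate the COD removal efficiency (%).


eta = (COD_in - COD_out) / COD_in * 100
= (3704.21 - 218.92) / 3704.21 * 100
= 94.0900%

94.0900%


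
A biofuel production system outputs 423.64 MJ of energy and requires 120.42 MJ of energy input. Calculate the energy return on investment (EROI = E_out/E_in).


EROI = E_out / E_in
= 423.64 / 120.42
= 3.5180

3.5180


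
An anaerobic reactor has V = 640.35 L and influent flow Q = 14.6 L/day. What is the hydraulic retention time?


HRT = V / Q
= 640.35 / 14.6
= 43.8596 days

43.8596 days


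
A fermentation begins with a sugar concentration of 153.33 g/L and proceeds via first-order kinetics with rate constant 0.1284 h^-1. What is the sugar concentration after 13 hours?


S = S0 * exp(-k * t)
S = 153.33 * exp(-0.1284 * 13)
S = 28.8870 g/L

28.8870 g/L


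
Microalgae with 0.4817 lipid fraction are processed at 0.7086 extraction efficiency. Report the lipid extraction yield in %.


Y = lipid_content * extraction_eff * 100
= 0.4817 * 0.7086 * 100
= 34.1333%

34.1333%


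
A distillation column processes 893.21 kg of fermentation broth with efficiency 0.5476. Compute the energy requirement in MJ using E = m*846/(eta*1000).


E = m * 846 / (eta * 1000)
= 893.21 * 846 / (0.5476 * 1000)
= 1379.9409 MJ

1379.9409 MJ


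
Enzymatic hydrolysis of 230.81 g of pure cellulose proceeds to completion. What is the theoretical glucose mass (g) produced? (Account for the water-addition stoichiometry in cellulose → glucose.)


glucose = cellulose * 180/162
= 230.81 * 180/162
= 256.4556 g

256.4556 g


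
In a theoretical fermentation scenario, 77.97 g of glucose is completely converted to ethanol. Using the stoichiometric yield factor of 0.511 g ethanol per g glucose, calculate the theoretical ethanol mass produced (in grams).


Theoretical ethanol yield: m_EtOH = 0.511 * m_glucose
m_EtOH = 0.511 * 77.97 = 39.8427 g

39.8427 g


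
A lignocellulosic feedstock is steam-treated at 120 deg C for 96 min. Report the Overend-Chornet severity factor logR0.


logR0 = log10(t * exp((T - 100) / 14.75))
= log10(96 * exp((120 - 100) / 14.75))
= 2.5711

2.5711


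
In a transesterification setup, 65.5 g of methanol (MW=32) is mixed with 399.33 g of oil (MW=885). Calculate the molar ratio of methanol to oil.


Molar ratio = n_MeOH / n_oil = (MeOH/32) / (oil/885) = (MeOH * 885) / (32 * oil)
= (65.5 * 885) / (32 * 399.33)
= 4.5363

4.5363


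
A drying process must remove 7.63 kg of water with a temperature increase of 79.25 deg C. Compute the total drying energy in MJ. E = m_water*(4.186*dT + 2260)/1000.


E = m_water * (4.186 * dT + 2260) / 1000
= 7.63 * (4.186 * 79.25 + 2260) / 1000
= 19.7750 MJ

19.7750 MJ


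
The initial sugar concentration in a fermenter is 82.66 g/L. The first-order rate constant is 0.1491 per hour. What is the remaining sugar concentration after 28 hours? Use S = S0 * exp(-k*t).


S = S0 * exp(-k * t)
S = 82.66 * exp(-0.1491 * 28)
S = 1.2712 g/L

1.2712 g/L


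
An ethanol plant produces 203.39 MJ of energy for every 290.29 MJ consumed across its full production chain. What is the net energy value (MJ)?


NEV = E_out - E_in
= 203.39 - 290.29
= -86.9000 MJ

-86.9000 MJ


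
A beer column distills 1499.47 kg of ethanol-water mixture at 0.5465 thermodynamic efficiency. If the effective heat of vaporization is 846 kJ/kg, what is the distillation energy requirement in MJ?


E = m * 846 / (eta * 1000)
= 1499.47 * 846 / (0.5465 * 1000)
= 2321.2289 MJ

2321.2289 MJ


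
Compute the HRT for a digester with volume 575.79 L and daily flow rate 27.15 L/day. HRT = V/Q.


HRT = V / Q
= 575.79 / 27.15
= 21.2077 days

21.2077 days


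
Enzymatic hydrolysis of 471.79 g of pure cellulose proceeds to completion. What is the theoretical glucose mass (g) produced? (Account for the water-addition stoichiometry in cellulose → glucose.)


glucose = cellulose * 180/162
= 471.79 * 180/162
= 524.2111 g

524.2111 g


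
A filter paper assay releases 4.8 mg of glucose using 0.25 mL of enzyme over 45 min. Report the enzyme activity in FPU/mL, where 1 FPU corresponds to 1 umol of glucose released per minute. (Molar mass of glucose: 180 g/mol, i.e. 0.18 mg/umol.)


Activity = glucose_mg / (0.18 mg/umol * V_mL * t_min)
= 4.8 / (0.18 * 0.25 * 45)
= 2.3704 FPU/mL

2.3704 FPU/mL


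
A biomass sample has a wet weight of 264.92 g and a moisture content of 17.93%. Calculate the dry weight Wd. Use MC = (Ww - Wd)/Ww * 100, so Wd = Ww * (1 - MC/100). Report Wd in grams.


Wd = Ww * (1 - MC/100)
= 264.92 * (1 - 17.93/100)
= 217.4198 g

217.4198 g


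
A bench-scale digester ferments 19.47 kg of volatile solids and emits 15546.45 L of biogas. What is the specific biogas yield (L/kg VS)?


Y = V / VS
= 15546.45 / 19.47
= 798.4823 L/kg VS

798.4823 L/kg VS


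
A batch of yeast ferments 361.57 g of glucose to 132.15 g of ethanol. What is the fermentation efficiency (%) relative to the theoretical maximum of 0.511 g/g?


Fermentation efficiency = (actual / (0.511 * glucose)) * 100
= (132.15 / (0.511 * 361.57)) * 100
= 71.5243%

71.5243%


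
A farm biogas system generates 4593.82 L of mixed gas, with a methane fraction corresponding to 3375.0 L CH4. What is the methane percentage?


CH4% = V_CH4 / V_total * 100
= 3375.0 / 4593.82 * 100
= 73.4683%

73.4683%


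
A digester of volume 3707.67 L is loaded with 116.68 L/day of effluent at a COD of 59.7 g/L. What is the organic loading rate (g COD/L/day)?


OLR = Q * S / V
= 116.68 * 59.7 / 3707.67
= 1.8788 g/L/day

1.8788 g/L/day


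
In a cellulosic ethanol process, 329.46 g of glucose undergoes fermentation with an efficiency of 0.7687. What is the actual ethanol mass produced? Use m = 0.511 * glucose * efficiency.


Actual ethanol: m = 0.511 * 329.46 * 0.7687
m = 129.4138 g

129.4138 g


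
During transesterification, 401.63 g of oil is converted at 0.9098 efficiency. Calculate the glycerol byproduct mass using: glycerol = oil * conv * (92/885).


glycerol = oil * conv * (92/885)
= 401.63 * 0.9098 * 92 / 885
= 37.9854 g

37.9854 g


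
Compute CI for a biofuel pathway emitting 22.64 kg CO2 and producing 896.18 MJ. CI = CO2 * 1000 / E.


CI = CO2 * 1000 / E
= 22.64 * 1000 / 896.18
= 25.2628 g CO2/MJ

25.2628 g CO2/MJ


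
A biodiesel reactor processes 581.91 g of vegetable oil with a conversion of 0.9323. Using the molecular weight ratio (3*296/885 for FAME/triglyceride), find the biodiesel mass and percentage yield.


m_FAME = oil * conv * (3 * 296 / 885) = oil * conv * (888/885)
= 581.91 * 0.9323 * 888 / 885
= 544.3537 g
Y = m_FAME / oil * 100 = conv * (888/885) * 100
= 0.9323 * 888 / 885 * 100
= 93.55%

544.3537 g FAME; Y = 93.55%


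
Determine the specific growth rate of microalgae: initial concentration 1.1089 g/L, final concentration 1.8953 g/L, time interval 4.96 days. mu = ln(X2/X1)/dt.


mu = ln(X2/X1) / dt
= ln(1.8953/1.1089) / 4.96
= 0.1081 per day

0.1081 per day


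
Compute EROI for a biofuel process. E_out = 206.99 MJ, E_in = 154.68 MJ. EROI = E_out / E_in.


EROI = E_out / E_in
= 206.99 / 154.68
= 1.3382

1.3382


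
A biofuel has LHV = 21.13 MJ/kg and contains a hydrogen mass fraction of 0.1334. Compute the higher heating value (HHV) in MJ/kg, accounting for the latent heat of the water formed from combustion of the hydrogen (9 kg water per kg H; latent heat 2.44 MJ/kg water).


HHV = LHV + H_frac * 9 * 2.44
= 21.13 + 0.1334 * 9 * 2.44
= 24.0595 MJ/kg

24.0595 MJ/kg


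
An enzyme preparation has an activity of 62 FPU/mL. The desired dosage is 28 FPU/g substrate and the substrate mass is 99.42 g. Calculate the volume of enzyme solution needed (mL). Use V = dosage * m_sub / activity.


V = dosage * m_sub / activity
V = 28 * 99.42 / 62
V = 44.8994 mL

44.8994 mL


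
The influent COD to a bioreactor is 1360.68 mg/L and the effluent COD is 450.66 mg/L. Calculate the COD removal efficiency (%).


eta = (COD_in - COD_out) / COD_in * 100
= (1360.68 - 450.66) / 1360.68 * 100
= 66.8798%

66.8798%


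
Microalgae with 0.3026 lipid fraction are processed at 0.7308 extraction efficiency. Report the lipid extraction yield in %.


Y = lipid_content * extraction_eff * 100
= 0.3026 * 0.7308 * 100
= 22.1140%

22.1140%


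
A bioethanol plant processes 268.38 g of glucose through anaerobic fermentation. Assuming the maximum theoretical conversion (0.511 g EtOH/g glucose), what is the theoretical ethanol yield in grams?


Theoretical ethanol yield: m_EtOH = 0.511 * m_glucose
m_EtOH = 0.511 * 268.38 = 137.1422 g

137.1422 g


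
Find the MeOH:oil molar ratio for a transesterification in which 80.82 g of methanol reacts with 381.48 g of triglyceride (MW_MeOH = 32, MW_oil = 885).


Molar ratio = n_MeOH / n_oil = (MeOH/32) / (oil/885) = (MeOH * 885) / (32 * oil)
= (80.82 * 885) / (32 * 381.48)
= 5.8592

5.8592


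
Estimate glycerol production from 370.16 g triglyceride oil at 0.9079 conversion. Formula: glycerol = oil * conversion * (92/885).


glycerol = oil * conv * (92/885)
= 370.16 * 0.9079 * 92 / 885
= 34.9359 g

34.9359 g


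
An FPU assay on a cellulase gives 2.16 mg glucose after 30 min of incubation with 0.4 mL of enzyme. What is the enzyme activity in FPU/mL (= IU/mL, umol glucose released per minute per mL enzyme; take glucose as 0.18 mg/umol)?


Activity = glucose_mg / (0.18 mg/umol * V_mL * t_min)
= 2.16 / (0.18 * 0.4 * 30)
= 1.0000 FPU/mL

1.0000 FPU/mL


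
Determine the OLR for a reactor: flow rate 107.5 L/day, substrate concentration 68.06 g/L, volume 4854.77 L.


OLR = Q * S / V
= 107.5 * 68.06 / 4854.77
= 1.5071 g/L/day

1.5071 g/L/day


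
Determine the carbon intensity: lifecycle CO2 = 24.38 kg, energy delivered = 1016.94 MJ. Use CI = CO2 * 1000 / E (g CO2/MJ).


CI = CO2 * 1000 / E
= 24.38 * 1000 / 1016.94
= 23.9739 g CO2/MJ

23.9739 g CO2/MJ


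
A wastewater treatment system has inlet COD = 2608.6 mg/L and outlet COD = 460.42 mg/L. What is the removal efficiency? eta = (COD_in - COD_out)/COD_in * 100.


eta = (COD_in - COD_out) / COD_in * 100
= (2608.6 - 460.42) / 2608.6 * 100
= 82.3499%

82.3499%


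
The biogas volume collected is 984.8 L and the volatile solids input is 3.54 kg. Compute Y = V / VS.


Y = V / VS
= 984.8 / 3.54
= 278.1921 L/kg VS

278.1921 L/kg VS


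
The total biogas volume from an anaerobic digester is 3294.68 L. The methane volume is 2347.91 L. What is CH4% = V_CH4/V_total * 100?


CH4% = V_CH4 / V_total * 100
= 2347.91 / 3294.68 * 100
= 71.2637%

71.2637%


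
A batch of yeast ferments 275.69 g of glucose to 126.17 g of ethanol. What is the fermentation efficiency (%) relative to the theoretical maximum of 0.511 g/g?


Fermentation efficiency = (actual / (0.511 * glucose)) * 100
= (126.17 / (0.511 * 275.69)) * 100
= 89.5600%

89.5600%


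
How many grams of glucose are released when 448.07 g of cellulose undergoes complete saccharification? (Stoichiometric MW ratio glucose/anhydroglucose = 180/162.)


glucose = cellulose * 180/162
= 448.07 * 180/162
= 497.8556 g

497.8556 g


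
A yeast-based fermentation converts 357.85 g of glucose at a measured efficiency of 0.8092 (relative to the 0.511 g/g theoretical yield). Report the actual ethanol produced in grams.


Actual ethanol: m = 0.511 * 357.85 * 0.8092
m = 147.9714 g

147.9714 g


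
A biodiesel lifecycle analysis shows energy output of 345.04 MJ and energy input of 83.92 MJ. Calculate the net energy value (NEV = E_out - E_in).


NEV = E_out - E_in
= 345.04 - 83.92
= 261.1200 MJ

261.1200 MJ


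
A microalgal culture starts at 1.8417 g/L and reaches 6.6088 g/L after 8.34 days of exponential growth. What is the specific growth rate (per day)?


mu = ln(X2/X1) / dt
= ln(6.6088/1.8417) / 8.34
= 0.1532 per day

0.1532 per day


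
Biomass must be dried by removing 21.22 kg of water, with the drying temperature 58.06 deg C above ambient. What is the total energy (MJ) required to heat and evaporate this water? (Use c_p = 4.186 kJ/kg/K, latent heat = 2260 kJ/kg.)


E = m_water * (4.186 * dT + 2260) / 1000
= 21.22 * (4.186 * 58.06 + 2260) / 1000
= 53.1145 MJ

53.1145 MJ


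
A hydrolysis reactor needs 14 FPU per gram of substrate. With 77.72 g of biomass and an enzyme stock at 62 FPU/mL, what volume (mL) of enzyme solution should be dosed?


V = dosage * m_sub / activity
V = 14 * 77.72 / 62
V = 17.5497 mL

17.5497 mL


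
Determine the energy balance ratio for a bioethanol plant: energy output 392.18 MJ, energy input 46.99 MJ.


EROI = E_out / E_in
= 392.18 / 46.99
= 8.3460

8.3460


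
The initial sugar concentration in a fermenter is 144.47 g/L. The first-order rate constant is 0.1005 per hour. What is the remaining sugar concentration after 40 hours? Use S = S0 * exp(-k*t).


S = S0 * exp(-k * t)
S = 144.47 * exp(-0.1005 * 40)
S = 2.5937 g/L

2.5937 g/L


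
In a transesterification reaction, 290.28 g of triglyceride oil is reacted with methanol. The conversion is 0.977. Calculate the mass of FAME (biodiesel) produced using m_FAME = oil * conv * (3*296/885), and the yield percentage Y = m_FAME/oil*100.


m_FAME = oil * conv * (3 * 296 / 885) = oil * conv * (888/885)
= 290.28 * 0.977 * 888 / 885
= 284.5649 g
Y = m_FAME / oil * 100 = conv * (888/885) * 100
= 0.977 * 888 / 885 * 100
= 98.03%

284.5649 g FAME; Y = 98.03%


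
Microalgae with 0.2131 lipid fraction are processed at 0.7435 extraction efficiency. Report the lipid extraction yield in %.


Y = lipid_content * extraction_eff * 100
= 0.2131 * 0.7435 * 100
= 15.8440%

15.8440%


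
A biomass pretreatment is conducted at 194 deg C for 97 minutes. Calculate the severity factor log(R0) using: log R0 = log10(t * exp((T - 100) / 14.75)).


logR0 = log10(t * exp((T - 100) / 14.75))
= log10(97 * exp((194 - 100) / 14.75))
= 4.7545

4.7545


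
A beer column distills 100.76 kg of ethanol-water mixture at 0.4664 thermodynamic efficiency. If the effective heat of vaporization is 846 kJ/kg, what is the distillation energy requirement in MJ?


E = m * 846 / (eta * 1000)
= 100.76 * 846 / (0.4664 * 1000)
= 182.7679 MJ

182.7679 MJ


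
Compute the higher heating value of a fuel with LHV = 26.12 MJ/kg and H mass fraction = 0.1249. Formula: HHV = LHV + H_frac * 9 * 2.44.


HHV = LHV + H_frac * 9 * 2.44
= 26.12 + 0.1249 * 9 * 2.44
= 28.8628 MJ/kg

28.8628 MJ/kg


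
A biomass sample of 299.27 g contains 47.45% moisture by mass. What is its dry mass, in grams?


Wd = Ww * (1 - MC/100)
= 299.27 * (1 - 47.45/100)
= 157.2664 g

157.2664 g


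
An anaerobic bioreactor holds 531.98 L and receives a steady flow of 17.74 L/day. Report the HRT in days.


HRT = V / Q
= 531.98 / 17.74
= 29.9876 days

29.9876 days


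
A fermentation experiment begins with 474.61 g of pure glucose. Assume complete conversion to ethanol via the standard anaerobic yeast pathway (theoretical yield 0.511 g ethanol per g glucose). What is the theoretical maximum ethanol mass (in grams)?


Theoretical ethanol yield: m_EtOH = 0.511 * m_glucose
m_EtOH = 0.511 * 474.61 = 242.5257 g

242.5257 g


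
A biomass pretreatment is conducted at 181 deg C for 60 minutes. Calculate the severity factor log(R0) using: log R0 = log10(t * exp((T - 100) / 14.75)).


logR0 = log10(t * exp((T - 100) / 14.75))
= log10(60 * exp((181 - 100) / 14.75))
= 4.1631

4.1631


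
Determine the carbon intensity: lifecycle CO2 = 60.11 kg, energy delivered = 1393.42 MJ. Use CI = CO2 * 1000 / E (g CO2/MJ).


CI = CO2 * 1000 / E
= 60.11 * 1000 / 1393.42
= 43.1385 g CO2/MJ

43.1385 g CO2/MJ


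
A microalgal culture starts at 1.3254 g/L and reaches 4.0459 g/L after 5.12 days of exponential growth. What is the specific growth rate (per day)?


mu = ln(X2/X1) / dt
= ln(4.0459/1.3254) / 5.12
= 0.2180 per day

0.2180 per day


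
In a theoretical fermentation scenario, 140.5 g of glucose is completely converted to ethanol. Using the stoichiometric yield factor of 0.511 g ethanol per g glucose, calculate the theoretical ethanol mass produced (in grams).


Theoretical ethanol yield: m_EtOH = 0.511 * m_glucose
m_EtOH = 0.511 * 140.5 = 71.7955 g

71.7955 g


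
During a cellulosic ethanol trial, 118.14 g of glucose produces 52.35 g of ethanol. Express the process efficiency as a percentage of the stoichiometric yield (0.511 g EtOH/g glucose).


Fermentation efficiency = (actual / (0.511 * glucose)) * 100
= (52.35 / (0.511 * 118.14)) * 100
= 86.7159%

86.7159%


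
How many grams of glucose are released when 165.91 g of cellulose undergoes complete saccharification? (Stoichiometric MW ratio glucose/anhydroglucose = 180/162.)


glucose = cellulose * 180/162
= 165.91 * 180/162
= 184.3444 g

184.3444 g


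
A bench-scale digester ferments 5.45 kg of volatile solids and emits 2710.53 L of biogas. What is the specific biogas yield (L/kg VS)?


Y = V / VS
= 2710.53 / 5.45
= 497.3450 L/kg VS

497.3450 L/kg VS


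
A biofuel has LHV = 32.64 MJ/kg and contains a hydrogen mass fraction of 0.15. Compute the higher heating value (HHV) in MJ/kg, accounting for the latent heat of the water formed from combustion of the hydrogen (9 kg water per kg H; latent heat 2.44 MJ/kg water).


HHV = LHV + H_frac * 9 * 2.44
= 32.64 + 0.15 * 9 * 2.44
= 35.9340 MJ/kg

35.9340 MJ/kg


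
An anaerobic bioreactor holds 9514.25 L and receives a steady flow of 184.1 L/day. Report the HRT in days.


HRT = V / Q
= 9514.25 / 184.1
= 51.6798 days

51.6798 days


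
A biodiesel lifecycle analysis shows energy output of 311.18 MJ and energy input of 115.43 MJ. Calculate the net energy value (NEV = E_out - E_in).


NEV = E_out - E_in
= 311.18 - 115.43
= 195.7500 MJ

195.7500 MJ


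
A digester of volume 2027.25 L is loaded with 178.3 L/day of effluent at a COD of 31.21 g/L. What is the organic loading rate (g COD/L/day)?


OLR = Q * S / V
= 178.3 * 31.21 / 2027.25
= 2.7450 g/L/day

2.7450 g/L/day


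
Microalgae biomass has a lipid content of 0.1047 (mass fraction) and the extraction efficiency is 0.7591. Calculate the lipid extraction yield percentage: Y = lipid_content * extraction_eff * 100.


Y = lipid_content * extraction_eff * 100
= 0.1047 * 0.7591 * 100
= 7.9478%

7.9478%


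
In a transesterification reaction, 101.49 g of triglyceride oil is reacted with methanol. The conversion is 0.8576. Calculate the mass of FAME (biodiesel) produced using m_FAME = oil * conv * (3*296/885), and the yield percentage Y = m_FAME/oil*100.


m_FAME = oil * conv * (3 * 296 / 885) = oil * conv * (888/885)
= 101.49 * 0.8576 * 888 / 885
= 87.3329 g
Y = m_FAME / oil * 100 = conv * (888/885) * 100
= 0.8576 * 888 / 885 * 100
= 86.05%

87.3329 g FAME; Y = 86.05%


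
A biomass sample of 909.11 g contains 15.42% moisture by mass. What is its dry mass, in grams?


Wd = Ww * (1 - MC/100)
= 909.11 * (1 - 15.42/100)
= 768.9252 g

768.9252 g


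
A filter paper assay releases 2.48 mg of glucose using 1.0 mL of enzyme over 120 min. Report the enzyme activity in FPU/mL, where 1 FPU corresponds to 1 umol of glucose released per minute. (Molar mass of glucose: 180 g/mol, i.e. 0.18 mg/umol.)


Activity = glucose_mg / (0.18 mg/umol * V_mL * t_min)
= 2.48 / (0.18 * 1.0 * 120)
= 0.1148 FPU/mL

0.1148 FPU/mL


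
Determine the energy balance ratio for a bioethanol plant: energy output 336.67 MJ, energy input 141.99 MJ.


EROI = E_out / E_in
= 336.67 / 141.99
= 2.3711

2.3711


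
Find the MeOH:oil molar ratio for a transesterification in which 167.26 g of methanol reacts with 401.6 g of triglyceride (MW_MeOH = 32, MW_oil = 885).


Molar ratio = n_MeOH / n_oil = (MeOH/32) / (oil/885) = (MeOH * 885) / (32 * oil)
= (167.26 * 885) / (32 * 401.6)
= 11.5184

11.5184


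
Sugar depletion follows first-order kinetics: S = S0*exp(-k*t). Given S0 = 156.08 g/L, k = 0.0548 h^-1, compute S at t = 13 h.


S = S0 * exp(-k * t)
S = 156.08 * exp(-0.0548 * 13)
S = 76.5519 g/L

76.5519 g/L


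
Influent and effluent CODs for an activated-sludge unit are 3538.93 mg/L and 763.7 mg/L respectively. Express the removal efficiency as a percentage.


eta = (COD_in - COD_out) / COD_in * 100
= (3538.93 - 763.7) / 3538.93 * 100
= 78.4200%

78.4200%


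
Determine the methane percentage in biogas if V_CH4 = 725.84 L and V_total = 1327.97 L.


CH4% = V_CH4 / V_total * 100
= 725.84 / 1327.97 * 100
= 54.6579%

54.6579%


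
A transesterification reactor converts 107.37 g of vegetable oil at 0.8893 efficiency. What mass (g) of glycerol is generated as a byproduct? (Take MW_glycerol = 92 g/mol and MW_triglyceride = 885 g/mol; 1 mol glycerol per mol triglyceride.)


glycerol = oil * conv * (92/885)
= 107.37 * 0.8893 * 92 / 885
= 9.9260 g

9.9260 g


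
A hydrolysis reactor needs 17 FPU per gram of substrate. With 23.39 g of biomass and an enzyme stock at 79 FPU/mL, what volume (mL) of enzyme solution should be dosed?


V = dosage * m_sub / activity
V = 17 * 23.39 / 79
V = 5.0333 mL

5.0333 mL


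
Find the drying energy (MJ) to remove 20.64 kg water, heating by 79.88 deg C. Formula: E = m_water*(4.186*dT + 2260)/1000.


E = m_water * (4.186 * dT + 2260) / 1000
= 20.64 * (4.186 * 79.88 + 2260) / 1000
= 53.5480 MJ

53.5480 MJ


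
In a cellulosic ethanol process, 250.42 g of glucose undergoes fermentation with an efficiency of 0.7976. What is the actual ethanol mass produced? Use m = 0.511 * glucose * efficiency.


Actual ethanol: m = 0.511 * 250.42 * 0.7976
m = 102.0646 g

102.0646 g


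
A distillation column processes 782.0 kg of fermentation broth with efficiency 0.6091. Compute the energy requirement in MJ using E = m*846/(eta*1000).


E = m * 846 / (eta * 1000)
= 782.0 * 846 / (0.6091 * 1000)
= 1086.1468 MJ

1086.1468 MJ


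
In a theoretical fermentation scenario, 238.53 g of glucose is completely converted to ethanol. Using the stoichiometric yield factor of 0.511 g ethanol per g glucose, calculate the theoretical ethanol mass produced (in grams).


Theoretical ethanol yield: m_EtOH = 0.511 * m_glucose
m_EtOH = 0.511 * 238.53 = 121.8888 g

121.8888 g


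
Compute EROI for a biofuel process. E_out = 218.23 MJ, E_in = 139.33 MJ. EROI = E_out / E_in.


EROI = E_out / E_in
= 218.23 / 139.33
= 1.5663

1.5663


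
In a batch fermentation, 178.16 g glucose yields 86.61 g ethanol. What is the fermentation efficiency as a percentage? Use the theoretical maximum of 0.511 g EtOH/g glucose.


Fermentation efficiency = (actual / (0.511 * glucose)) * 100
= (86.61 / (0.511 * 178.16)) * 100
= 95.1343%

95.1343%


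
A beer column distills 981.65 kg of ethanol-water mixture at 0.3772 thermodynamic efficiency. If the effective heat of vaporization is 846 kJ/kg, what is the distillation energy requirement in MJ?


E = m * 846 / (eta * 1000)
= 981.65 * 846 / (0.3772 * 1000)
= 2201.6858 MJ

2201.6858 MJ


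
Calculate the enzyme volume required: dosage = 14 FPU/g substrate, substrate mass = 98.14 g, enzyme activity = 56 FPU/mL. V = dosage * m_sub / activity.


V = dosage * m_sub / activity
V = 14 * 98.14 / 56
V = 24.5350 mL

24.5350 mL


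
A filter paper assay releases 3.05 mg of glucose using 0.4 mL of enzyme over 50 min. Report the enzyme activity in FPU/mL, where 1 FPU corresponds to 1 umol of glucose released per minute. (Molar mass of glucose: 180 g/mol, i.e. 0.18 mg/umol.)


Activity = glucose_mg / (0.18 mg/umol * V_mL * t_min)
= 3.05 / (0.18 * 0.4 * 50)
= 0.8472 FPU/mL

0.8472 FPU/mL


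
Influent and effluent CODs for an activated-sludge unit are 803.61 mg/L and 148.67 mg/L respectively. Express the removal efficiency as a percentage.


eta = (COD_in - COD_out) / COD_in * 100
= (803.61 - 148.67) / 803.61 * 100
= 81.4997%

81.4997%


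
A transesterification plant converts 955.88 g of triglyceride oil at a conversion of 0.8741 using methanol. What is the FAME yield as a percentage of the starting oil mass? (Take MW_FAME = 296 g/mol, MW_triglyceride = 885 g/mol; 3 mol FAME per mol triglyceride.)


m_FAME = oil * conv * (3 * 296 / 885) = oil * conv * (888/885)
= 955.88 * 0.8741 * 888 / 885
= 838.3670 g
Y = m_FAME / oil * 100 = conv * (888/885) * 100
= 0.8741 * 888 / 885 * 100
= 87.71%

87.71%


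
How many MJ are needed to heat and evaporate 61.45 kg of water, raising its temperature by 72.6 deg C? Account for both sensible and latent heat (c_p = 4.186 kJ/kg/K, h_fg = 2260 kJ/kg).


E = m_water * (4.186 * dT + 2260) / 1000
= 61.45 * (4.186 * 72.6 + 2260) / 1000
= 157.5519 MJ

157.5519 MJ


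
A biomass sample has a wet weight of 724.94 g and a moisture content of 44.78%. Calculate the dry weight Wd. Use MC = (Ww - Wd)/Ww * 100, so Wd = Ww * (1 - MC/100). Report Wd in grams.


Wd = Ww * (1 - MC/100)
= 724.94 * (1 - 44.78/100)
= 400.3119 g

400.3119 g


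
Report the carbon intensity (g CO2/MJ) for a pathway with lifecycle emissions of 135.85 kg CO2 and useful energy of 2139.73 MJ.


CI = CO2 * 1000 / E
= 135.85 * 1000 / 2139.73
= 63.4893 g CO2/MJ

63.4893 g CO2/MJ


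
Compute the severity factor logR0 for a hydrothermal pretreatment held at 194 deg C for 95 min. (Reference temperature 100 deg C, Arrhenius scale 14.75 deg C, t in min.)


logR0 = log10(t * exp((T - 100) / 14.75))
= log10(95 * exp((194 - 100) / 14.75))
= 4.7454

4.7454


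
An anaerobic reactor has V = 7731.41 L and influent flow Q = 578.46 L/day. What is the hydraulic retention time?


HRT = V / Q
= 7731.41 / 578.46
= 13.3655 days

13.3655 days


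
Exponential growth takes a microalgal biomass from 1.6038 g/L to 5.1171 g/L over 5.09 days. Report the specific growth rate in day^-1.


mu = ln(X2/X1) / dt
= ln(5.1171/1.6038) / 5.09
= 0.2279 per day

0.2279 per day


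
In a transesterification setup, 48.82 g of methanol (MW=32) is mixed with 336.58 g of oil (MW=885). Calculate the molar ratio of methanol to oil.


Molar ratio = n_MeOH / n_oil = (MeOH/32) / (oil/885) = (MeOH * 885) / (32 * oil)
= (48.82 * 885) / (32 * 336.58)
= 4.0115

4.0115


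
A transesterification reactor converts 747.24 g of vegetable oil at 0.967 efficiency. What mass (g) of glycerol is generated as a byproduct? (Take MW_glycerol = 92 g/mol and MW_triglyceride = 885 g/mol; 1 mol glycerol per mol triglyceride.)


glycerol = oil * conv * (92/885)
= 747.24 * 0.967 * 92 / 885
= 75.1158 g

75.1158 g


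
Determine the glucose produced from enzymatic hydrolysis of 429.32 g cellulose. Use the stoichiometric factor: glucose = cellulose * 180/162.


glucose = cellulose * 180/162
= 429.32 * 180/162
= 477.0222 g

477.0222 g


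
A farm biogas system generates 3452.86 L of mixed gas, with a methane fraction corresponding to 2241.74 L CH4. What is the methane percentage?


CH4% = V_CH4 / V_total * 100
= 2241.74 / 3452.86 * 100
= 64.9241%

64.9241%


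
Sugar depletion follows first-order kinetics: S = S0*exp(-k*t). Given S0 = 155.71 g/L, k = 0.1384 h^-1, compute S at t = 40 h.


S = S0 * exp(-k * t)
S = 155.71 * exp(-0.1384 * 40)
S = 0.6138 g/L

0.6138 g/L
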